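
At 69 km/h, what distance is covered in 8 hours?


Using distance = speed * time
Speed = 69 km/h
Time = 8 hours
Distance = 69 * 8
= 552 km

552


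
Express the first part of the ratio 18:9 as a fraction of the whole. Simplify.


Total parts = 18 + 9 = 27
First part fraction = 18/27
Simplify: 18/27 = 2/3

2/3


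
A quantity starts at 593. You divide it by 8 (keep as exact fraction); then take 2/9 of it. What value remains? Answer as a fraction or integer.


Start with 593.
Step 1: Divide by 8: 593 / 8 = 593/8
Step 2: Take 2/9: 593/8 * 2/9 = 593/36
Final result = 593/36

593/36


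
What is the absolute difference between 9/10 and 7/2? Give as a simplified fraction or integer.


Simplify: 9/10 = 9/10 and 7/2 = 7/2
Find common denominator: LCD = 10
Convert: 9/10 and 35/10
Difference = |9 - 35|/10 = 26/10
Simplified = 13/5

13/5


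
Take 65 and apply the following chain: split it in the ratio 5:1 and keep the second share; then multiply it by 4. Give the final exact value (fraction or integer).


Start with 65.
Step 1: Split 5:1, second share = 65 * 1/6 = 65/6
Step 2: Multiply by 4: 65/6 * 4 = 130/3
Final result = 130/3

130/3


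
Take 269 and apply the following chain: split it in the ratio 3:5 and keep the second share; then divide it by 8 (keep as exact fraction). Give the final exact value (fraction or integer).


Start with 269.
Step 1: Split 3:5, second share = 269 * 5/8 = 1345/8
Step 2: Divide by 8: 1345/8 / 8 = 1345/64
Final result = 1345/64

1345/64


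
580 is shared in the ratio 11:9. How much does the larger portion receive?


Total parts = 11 + 9 = 20
Value per part = 580 / 20 = 29
First share = 11 * 29 = 319
Second share = 9 * 29 = 261
Larger share = 319

319


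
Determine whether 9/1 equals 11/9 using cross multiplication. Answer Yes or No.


Cross multiply to check 9/1 = 11/9
Left cross product: 9 * 9 = 81
Right cross product: 1 * 11 = 11
81 != 11
Not equal, so proportions differ => No

No


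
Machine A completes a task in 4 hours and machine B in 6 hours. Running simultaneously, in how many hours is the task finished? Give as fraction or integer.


Rate of A = 1/4 job per hour
Rate of B = 1/6 job per hour
Combined rate = 1/4 + 1/6
Find common denominator: (6 + 4)/(4*6) = 10/24
Combined rate = 5/12 job per hour
Time together = 1 / (5/12) = 12/5 hours

12/5


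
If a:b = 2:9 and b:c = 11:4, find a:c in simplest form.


Given a:b = 2:9 and b:c = 11:4
Make b consistent. Multiply first ratio by 11: a:b = 22:99
Multiply second ratio by 9: b:c = 99:36
Now b = 99 in both, so a:b:c = 22:99:36
Therefore a:c = 22:36
Simplify by GCD: a:c = 11:18

11:18


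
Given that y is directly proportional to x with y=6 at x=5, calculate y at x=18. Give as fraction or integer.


Direct proportion: y = kx
Find k: k = 6/5 = 6/5
Compute y at x=18: y = 6/5 * 18
y = 108/5

108/5


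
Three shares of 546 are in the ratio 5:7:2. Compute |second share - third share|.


Total parts = 5 + 7 + 2 = 14
Value per part = 546 / 14 = 39
Shares: 5*39=195, 7*39=273, 2*39=78
Second share = 273, third share = 78
Difference = |273 - 78| = 195

195


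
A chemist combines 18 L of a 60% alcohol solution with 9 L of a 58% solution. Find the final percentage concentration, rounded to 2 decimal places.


Solute in mixture 1 = 60% of 18 L = 18*60/100 = 54/5 L
Solute in mixture 2 = 58% of 9 L = 9*58/100 = 261/50 L
Total solute = 54/5 + 261/50 = 801/50 L
Total volume = 18 + 9 = 27 L
Final concentration = 801/50/27 * 100 = 59.33%

59.33


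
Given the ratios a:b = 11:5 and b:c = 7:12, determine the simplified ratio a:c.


Given a:b = 11:5 and b:c = 7:12
Make b consistent. Multiply first ratio by 7: a:b = 77:35
Multiply second ratio by 5: b:c = 35:60
Now b = 35 in both, so a:b:c = 77:35:60
Therefore a:c = 77:60
Simplify by GCD: a:c = 77:60

77:60


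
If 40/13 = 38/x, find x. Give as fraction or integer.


Setting up: 40/13 = 38/x
Cross multiply: 40 * x = 13 * 38
40x = 494
x = 494/40
x = 247/20

247/20


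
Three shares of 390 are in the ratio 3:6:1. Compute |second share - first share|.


Total parts = 3 + 6 + 1 = 10
Value per part = 390 / 10 = 39
Shares: 3*39=117, 6*39=234, 1*39=39
Second share = 234, first share = 117
Difference = |234 - 117| = 117

117


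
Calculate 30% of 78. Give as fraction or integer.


Compute 30% of 78
Convert percentage: 30% = 30/100
Multiply: 78 * 30/100
= 2340/100
= 117/5

117/5


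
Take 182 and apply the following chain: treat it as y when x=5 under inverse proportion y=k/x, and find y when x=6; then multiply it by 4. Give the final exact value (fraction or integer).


Start with 182.
Step 1: Inverse prop: k = (182)*5; new y = k/6 = 182*5/6 = 455/3
Step 2: Multiply by 4: 455/3 * 4 = 1820/3
Final result = 1820/3

1820/3


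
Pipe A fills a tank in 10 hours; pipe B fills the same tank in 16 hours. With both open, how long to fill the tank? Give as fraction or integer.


Rate of A = 1/10 job per hour
Rate of B = 1/16 job per hour
Combined rate = 1/10 + 1/16
Find common denominator: (16 + 10)/(10*16) = 26/160
Combined rate = 13/80 job per hour
Time together = 1 / (13/80) = 80/13 hours

80/13


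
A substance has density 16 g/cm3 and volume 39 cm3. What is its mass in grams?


Using mass = density * volume
Density = 16 g/cm3
Volume = 39 cm3
Mass = 16 * 39
= 624 g

624


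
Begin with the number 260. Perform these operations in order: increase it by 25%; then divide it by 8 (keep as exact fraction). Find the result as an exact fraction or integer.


Start with 260.
Step 1: Increase by 25%: 260 * 125/100 = 325
Step 2: Divide by 8: 325 / 8 = 325/8
Final result = 325/8

325/8


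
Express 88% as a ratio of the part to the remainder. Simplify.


Part = 88%, Remainder = 12%
Ratio = 88:12
GCD(88, 12) = 4
Simplify: 22:3 = 22:3

22:3


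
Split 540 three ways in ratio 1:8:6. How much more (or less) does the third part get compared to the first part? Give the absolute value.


Total parts = 1 + 8 + 6 = 15
Value per part = 540 / 15 = 36
Shares: 1*36=36, 8*36=288, 6*36=216
Third share = 216, first share = 36
Difference = |216 - 36| = 180

180


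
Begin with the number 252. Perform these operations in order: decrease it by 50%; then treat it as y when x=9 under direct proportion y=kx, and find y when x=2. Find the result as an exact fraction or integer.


Start with 252.
Step 1: Decrease by 50%: 252 * 50/100 = 126
Step 2: Direct prop: k = (126)/9; new y = k*2 = 126*2/9 = 28
Final result = 28

28


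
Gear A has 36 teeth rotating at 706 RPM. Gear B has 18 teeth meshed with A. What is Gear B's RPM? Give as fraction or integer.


Gear ratio: teeth_A * RPM_A = teeth_B * RPM_B
36 * 706 = 18 * RPM_B
25416 = 18 * RPM_B
RPM_B = 25416 / 18
RPM_B = 1412

1412


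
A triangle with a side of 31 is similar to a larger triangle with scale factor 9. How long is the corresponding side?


Similar triangles have proportional sides
Scale factor = 9
Smaller side = 31
Corresponding larger side = 31 * 9
= 279

279


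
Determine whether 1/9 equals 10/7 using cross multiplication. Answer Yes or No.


Cross multiply to check 1/9 = 10/7
Left cross product: 1 * 7 = 7
Right cross product: 9 * 10 = 90
7 != 90
Not equal, so proportions differ => No

No


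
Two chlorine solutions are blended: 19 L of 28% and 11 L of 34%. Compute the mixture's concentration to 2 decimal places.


Solute in mixture 1 = 28% of 19 L = 19*28/100 = 133/25 L
Solute in mixture 2 = 34% of 11 L = 11*34/100 = 187/50 L
Total solute = 133/25 + 187/50 = 453/50 L
Total volume = 19 + 11 = 30 L
Final concentration = 453/50/30 * 100 = 30.20%

30.20


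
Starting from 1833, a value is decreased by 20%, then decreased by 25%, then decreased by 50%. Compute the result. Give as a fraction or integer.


Start: 1833
Step 1: decrease by 20% => multiply by 80/100
  1833 * 80/100 = 7332/5
Step 2: decrease by 25% => multiply by 75/100
  7332/5 * 75/100 = 5499/5
Step 3: decrease by 50% => multiply by 50/100
  5499/5 * 50/100 = 5499/10
Final value = 5499/10

5499/10


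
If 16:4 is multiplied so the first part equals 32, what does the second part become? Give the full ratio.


Original ratio: 16:4
First term target: 32
Scale factor = 32 / 16 = 2
Multiply second term: 4 * 2 = 8
Equivalent ratio = 32:8

32:8


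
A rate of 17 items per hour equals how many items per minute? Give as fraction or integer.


Converting from per hour to per minute
Rate = 17 items per hour
Divide by 60: 17/60
= 17/60 items per minute

17/60


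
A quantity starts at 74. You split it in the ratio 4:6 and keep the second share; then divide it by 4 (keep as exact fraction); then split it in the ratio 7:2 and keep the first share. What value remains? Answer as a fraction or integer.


Start with 74.
Step 1: Split 4:6, second share = 74 * 6/10 = 222/5
Step 2: Divide by 4: 222/5 / 4 = 111/10
Step 3: Split 7:2, first share = 111/10 * 7/9 = 259/30
Final result = 259/30

259/30


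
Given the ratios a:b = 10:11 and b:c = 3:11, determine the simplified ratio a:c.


Given a:b = 10:11 and b:c = 3:11
Make b consistent. Multiply first ratio by 3: a:b = 30:33
Multiply second ratio by 11: b:c = 33:121
Now b = 33 in both, so a:b:c = 30:33:121
Therefore a:c = 30:121
Simplify by GCD: a:c = 30:121

30:121


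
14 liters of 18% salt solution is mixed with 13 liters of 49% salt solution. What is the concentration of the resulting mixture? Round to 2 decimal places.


Solute in mixture 1 = 18% of 14 L = 14*18/100 = 63/25 L
Solute in mixture 2 = 49% of 13 L = 13*49/100 = 637/100 L
Total solute = 63/25 + 637/100 = 889/100 L
Total volume = 14 + 13 = 27 L
Final concentration = 889/100/27 * 100 = 32.93%

32.93


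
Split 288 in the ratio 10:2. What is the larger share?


Total parts = 10 + 2 = 12
Value per part = 288 / 12 = 24
First share = 10 * 24 = 240
Second share = 2 * 24 = 48
Larger share = 240

240


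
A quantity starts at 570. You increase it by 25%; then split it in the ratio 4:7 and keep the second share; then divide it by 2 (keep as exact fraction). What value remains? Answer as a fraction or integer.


Start with 570.
Step 1: Increase by 25%: 570 * 125/100 = 1425/2
Step 2: Split 4:7, second share = 1425/2 * 7/11 = 9975/22
Step 3: Divide by 2: 9975/22 / 2 = 9975/44
Final result = 9975/44

9975/44


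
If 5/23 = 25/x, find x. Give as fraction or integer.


Setting up: 5/23 = 25/x
Cross multiply: 5 * x = 23 * 25
5x = 575
x = 575/5
x = 115

115


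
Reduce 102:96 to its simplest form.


Find GCD(102, 96)
GCD = 6
Divide both by 6: 102/6 = 17, 96/6 = 16
Simplified ratio = 17:16

17:16


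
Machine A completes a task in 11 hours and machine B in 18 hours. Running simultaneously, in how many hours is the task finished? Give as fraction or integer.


Rate of A = 1/11 job per hour
Rate of B = 1/18 job per hour
Combined rate = 1/11 + 1/18
Find common denominator: (18 + 11)/(11*18) = 29/198
Combined rate = 29/198 job per hour
Time together = 1 / (29/198) = 198/29 hours

198/29


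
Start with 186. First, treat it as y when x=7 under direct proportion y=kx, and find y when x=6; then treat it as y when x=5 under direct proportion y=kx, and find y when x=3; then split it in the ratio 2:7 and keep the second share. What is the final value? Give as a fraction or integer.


Start with 186.
Step 1: Direct prop: k = (186)/7; new y = k*6 = 186*6/7 = 1116/7
Step 2: Direct prop: k = (1116/7)/5; new y = k*3 = 1116/7*3/5 = 3348/35
Step 3: Split 2:7, second share = 3348/35 * 7/9 = 372/5
Final result = 372/5

372/5


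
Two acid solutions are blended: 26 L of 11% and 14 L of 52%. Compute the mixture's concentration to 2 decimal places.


Solute in mixture 1 = 11% of 26 L = 26*11/100 = 143/50 L
Solute in mixture 2 = 52% of 14 L = 14*52/100 = 182/25 L
Total solute = 143/50 + 182/25 = 507/50 L
Total volume = 26 + 14 = 40 L
Final concentration = 507/50/40 * 100 = 25.35%

25.35


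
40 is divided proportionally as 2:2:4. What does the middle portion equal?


Ratio = 2:2:4
Total parts = 2 + 2 + 4 = 8
Value per part = 40 / 8 = 5
First share = 2 * 5 = 10
Middle share = 2 * 5 = 10
Third share = 4 * 5 = 20

10


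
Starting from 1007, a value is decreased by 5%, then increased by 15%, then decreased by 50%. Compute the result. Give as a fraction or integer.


Start: 1007
Step 1: decrease by 5% => multiply by 95/100
  1007 * 95/100 = 19133/20
Step 2: increase by 15% => multiply by 115/100
  19133/20 * 115/100 = 440059/400
Step 3: decrease by 50% => multiply by 50/100
  440059/400 * 50/100 = 440059/800
Final value = 440059/800

440059/800


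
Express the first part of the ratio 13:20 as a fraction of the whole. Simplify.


Total parts = 13 + 20 = 33
First part fraction = 13/33
Simplify: 13/33 = 13/33

13/33


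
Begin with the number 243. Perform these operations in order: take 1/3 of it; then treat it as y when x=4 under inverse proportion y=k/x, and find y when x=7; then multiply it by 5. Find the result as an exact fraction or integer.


Start with 243.
Step 1: Take 1/3: 243 * 1/3 = 81
Step 2: Inverse prop: k = (81)*4; new y = k/7 = 81*4/7 = 324/7
Step 3: Multiply by 5: 324/7 * 5 = 1620/7
Final result = 1620/7

1620/7


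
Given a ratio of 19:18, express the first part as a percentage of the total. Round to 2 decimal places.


Total parts = 19 + 18 = 37
First part fraction = 19/37
Percentage = (19/37) * 100
= 0.513514 * 100
= 51.35%

51.35


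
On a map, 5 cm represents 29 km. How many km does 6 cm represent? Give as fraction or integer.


Map scale: 5 cm = 29 km
Measured distance on map = 6 cm
Set up proportion: 6 * 29 / 5
= 174 / 5
= 174/5 km

174/5


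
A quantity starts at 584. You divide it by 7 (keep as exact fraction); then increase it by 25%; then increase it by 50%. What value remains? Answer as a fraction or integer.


Start with 584.
Step 1: Divide by 7: 584 / 7 = 584/7
Step 2: Increase by 25%: 584/7 * 125/100 = 730/7
Step 3: Increase by 50%: 730/7 * 150/100 = 1095/7
Final result = 1095/7

1095/7


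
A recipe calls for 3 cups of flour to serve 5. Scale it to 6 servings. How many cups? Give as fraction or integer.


Original: 3 cups for 5 servings
Target servings = 6
Scaling factor = 6/5
New amount = 3 * 6/5
= 18/5
= 18/5 cups

18/5


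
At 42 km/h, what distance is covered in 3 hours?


Using distance = speed * time
Speed = 42 km/h
Time = 3 hours
Distance = 42 * 3
= 126 km

126


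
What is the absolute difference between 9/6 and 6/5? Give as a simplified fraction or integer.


Simplify: 9/6 = 3/2 and 6/5 = 6/5
Find common denominator: LCD = 10
Convert: 15/10 and 12/10
Difference = |15 - 12|/10 = 3/10
Simplified = 3/10

3/10


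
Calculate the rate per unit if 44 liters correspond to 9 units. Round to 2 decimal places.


Total liters = 44
Number of units = 9
Unit rate = 44 / 9
= 4.89 liters per unit

4.89


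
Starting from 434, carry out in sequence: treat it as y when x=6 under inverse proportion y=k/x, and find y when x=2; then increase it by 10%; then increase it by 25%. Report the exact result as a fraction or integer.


Start with 434.
Step 1: Inverse prop: k = (434)*6; new y = k/2 = 434*6/2 = 1302
Step 2: Increase by 10%: 1302 * 110/100 = 7161/5
Step 3: Increase by 25%: 7161/5 * 125/100 = 7161/4
Final result = 7161/4

7161/4


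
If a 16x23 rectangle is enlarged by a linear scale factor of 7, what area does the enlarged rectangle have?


Original dimensions: 16 x 23
Enlargement factor = 7
New width = 16 * 7 = 112
New height = 23 * 7 = 161
New area = 112 * 161 = 18032

18032


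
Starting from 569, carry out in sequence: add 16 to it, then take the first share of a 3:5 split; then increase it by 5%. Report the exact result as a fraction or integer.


Start with 569.
Step 1: Add 16: 569+16=585; split 3:5 first = 585*3/8 = 1755/8
Step 2: Increase by 5%: 1755/8 * 105/100 = 7371/32
Final result = 7371/32

7371/32


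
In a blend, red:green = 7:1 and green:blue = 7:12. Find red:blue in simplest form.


Given a:b = 7:1 and b:c = 7:12
Make b consistent. Multiply first ratio by 7: a:b = 49:7
Multiply second ratio by 1: b:c = 7:12
Now b = 7 in both, so a:b:c = 49:7:12
Therefore a:c = 49:12
Simplify by GCD: a:c = 49:12

49:12


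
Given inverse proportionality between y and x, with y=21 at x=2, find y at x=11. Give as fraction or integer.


Inverse proportion: y = k/x
Find k: k = 2 * 21 = 42
Compute y at x=11: y = 42/11
y = 42/11

42/11


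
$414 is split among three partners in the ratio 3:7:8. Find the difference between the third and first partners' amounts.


Total parts = 3 + 7 + 8 = 18
Value per part = 414 / 18 = 23
Shares: 3*23=69, 7*23=161, 8*23=184
Third share = 184, first share = 69
Difference = |184 - 69| = 115

115


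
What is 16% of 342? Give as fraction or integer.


Compute 16% of 342
Convert percentage: 16% = 16/100
Multiply: 342 * 16/100
= 5472/100
= 1368/25

1368/25


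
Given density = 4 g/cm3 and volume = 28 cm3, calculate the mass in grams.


Using mass = density * volume
Density = 4 g/cm3
Volume = 28 cm3
Mass = 4 * 28
= 112 g

112


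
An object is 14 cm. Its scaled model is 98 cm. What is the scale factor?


Original length = 14 cm
Scaled length = 98 cm
Scale factor = 98 / 14
= 7

7


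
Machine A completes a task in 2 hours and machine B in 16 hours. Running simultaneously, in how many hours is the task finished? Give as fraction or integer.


Rate of A = 1/2 job per hour
Rate of B = 1/16 job per hour
Combined rate = 1/2 + 1/16
Find common denominator: (16 + 2)/(2*16) = 18/32
Combined rate = 9/16 job per hour
Time together = 1 / (9/16) = 16/9 hours

16/9


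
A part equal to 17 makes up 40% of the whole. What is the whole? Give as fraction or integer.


Given: 17 is 40% of the whole
Set up: 17 = 40/100 * whole
whole = 17 * 100 / 40
whole = 1700 / 40
whole = 85/2

85/2


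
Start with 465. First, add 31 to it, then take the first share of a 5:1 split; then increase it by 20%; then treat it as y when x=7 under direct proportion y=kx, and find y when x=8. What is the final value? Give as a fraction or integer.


Start with 465.
Step 1: Add 31: 465+31=496; split 5:1 first = 496*5/6 = 1240/3
Step 2: Increase by 20%: 1240/3 * 120/100 = 496
Step 3: Direct prop: k = (496)/7; new y = k*8 = 496*8/7 = 3968/7
Final result = 3968/7

3968/7


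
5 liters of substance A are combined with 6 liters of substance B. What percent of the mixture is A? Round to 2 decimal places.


Volume of A = 5 L
Volume of B = 6 L
Total volume = 5 + 6 = 11 L
Percentage of A = (5/11) * 100
= 45.45%

45.45


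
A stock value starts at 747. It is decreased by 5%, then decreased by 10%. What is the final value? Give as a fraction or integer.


Start: 747
Step 1: decrease by 5% => multiply by 95/100
  747 * 95/100 = 14193/20
Step 2: decrease by 10% => multiply by 90/100
  14193/20 * 90/100 = 127737/200
Final value = 127737/200

127737/200


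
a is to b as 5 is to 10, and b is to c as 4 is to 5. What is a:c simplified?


Given a:b = 5:10 and b:c = 4:5
Make b consistent. Multiply first ratio by 4: a:b = 20:40
Multiply second ratio by 10: b:c = 40:50
Now b = 40 in both, so a:b:c = 20:40:50
Therefore a:c = 20:50
Simplify by GCD: a:c = 2:5

2:5


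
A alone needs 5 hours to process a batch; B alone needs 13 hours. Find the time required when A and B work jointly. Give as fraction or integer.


Rate of A = 1/5 job per hour
Rate of B = 1/13 job per hour
Combined rate = 1/5 + 1/13
Find common denominator: (13 + 5)/(5*13) = 18/65
Combined rate = 18/65 job per hour
Time together = 1 / (18/65) = 65/18 hours

65/18


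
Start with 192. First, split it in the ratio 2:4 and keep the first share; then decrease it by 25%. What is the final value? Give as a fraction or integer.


Start with 192.
Step 1: Split 2:4, first share = 192 * 2/6 = 64
Step 2: Decrease by 25%: 64 * 75/100 = 48
Final result = 48

48


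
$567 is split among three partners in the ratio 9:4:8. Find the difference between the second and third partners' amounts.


Total parts = 9 + 4 + 8 = 21
Value per part = 567 / 21 = 27
Shares: 9*27=243, 4*27=108, 8*27=216
Second share = 108, third share = 216
Difference = |108 - 216| = 108

108


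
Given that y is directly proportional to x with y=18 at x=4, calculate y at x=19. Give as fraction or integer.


Direct proportion: y = kx
Find k: k = 18/4 = 9/2
Compute y at x=19: y = 9/2 * 19
y = 171/2

171/2


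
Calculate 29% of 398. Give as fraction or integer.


Compute 29% of 398
Convert percentage: 29% = 29/100
Multiply: 398 * 29/100
= 11542/100
= 5771/50

5771/50


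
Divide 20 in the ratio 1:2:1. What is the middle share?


Ratio = 1:2:1
Total parts = 1 + 2 + 1 = 4
Value per part = 20 / 4 = 5
First share = 1 * 5 = 5
Middle share = 2 * 5 = 10
Third share = 1 * 5 = 5

10


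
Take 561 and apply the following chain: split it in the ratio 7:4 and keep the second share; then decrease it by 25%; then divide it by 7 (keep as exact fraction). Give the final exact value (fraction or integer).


Start with 561.
Step 1: Split 7:4, second share = 561 * 4/11 = 204
Step 2: Decrease by 25%: 204 * 75/100 = 153
Step 3: Divide by 7: 153 / 7 = 153/7
Final result = 153/7

153/7


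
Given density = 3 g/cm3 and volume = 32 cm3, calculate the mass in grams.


Using mass = density * volume
Density = 3 g/cm3
Volume = 32 cm3
Mass = 3 * 32
= 96 g

96


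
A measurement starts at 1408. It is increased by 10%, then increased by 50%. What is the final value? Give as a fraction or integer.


Start: 1408
Step 1: increase by 10% => multiply by 110/100
  1408 * 110/100 = 7744/5
Step 2: increase by 50% => multiply by 150/100
  7744/5 * 150/100 = 11616/5
Final value = 11616/5

11616/5


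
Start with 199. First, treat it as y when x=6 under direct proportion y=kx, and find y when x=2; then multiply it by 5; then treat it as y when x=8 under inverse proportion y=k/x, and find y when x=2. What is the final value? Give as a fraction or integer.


Start with 199.
Step 1: Direct prop: k = (199)/6; new y = k*2 = 199*2/6 = 199/3
Step 2: Multiply by 5: 199/3 * 5 = 995/3
Step 3: Inverse prop: k = (995/3)*8; new y = k/2 = 995/3*8/2 = 3980/3
Final result = 3980/3

3980/3


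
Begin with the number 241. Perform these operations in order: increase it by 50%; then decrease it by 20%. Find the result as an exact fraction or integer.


Start with 241.
Step 1: Increase by 50%: 241 * 150/100 = 723/2
Step 2: Decrease by 20%: 723/2 * 80/100 = 1446/5
Final result = 1446/5

1446/5


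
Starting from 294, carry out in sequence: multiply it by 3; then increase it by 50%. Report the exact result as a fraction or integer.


Start with 294.
Step 1: Multiply by 3: 294 * 3 = 882
Step 2: Increase by 50%: 882 * 150/100 = 1323
Final result = 1323

1323


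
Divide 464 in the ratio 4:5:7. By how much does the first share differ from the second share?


Total parts = 4 + 5 + 7 = 16
Value per part = 464 / 16 = 29
Shares: 4*29=116, 5*29=145, 7*29=203
First share = 116, second share = 145
Difference = |116 - 145| = 29

29


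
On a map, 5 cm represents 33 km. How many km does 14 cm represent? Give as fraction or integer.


Map scale: 5 cm = 33 km
Measured distance on map = 14 cm
Set up proportion: 14 * 33 / 5
= 462 / 5
= 462/5 km

462/5


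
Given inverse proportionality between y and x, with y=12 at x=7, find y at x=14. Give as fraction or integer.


Inverse proportion: y = k/x
Find k: k = 7 * 12 = 84
Compute y at x=14: y = 84/14
y = 6

6


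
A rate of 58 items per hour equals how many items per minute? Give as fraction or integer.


Converting from per hour to per minute
Rate = 58 items per hour
Divide by 60: 58/60
= 29/30 items per minute

29/30


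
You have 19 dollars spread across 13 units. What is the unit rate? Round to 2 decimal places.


Total dollars = 19
Number of units = 13
Unit rate = 19 / 13
= 1.46 dollars per unit

1.46


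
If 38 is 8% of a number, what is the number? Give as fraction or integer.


Given: 38 is 8% of the whole
Set up: 38 = 8/100 * whole
whole = 38 * 100 / 8
whole = 3800 / 8
whole = 475

475


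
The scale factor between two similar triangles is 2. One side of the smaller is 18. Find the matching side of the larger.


Similar triangles have proportional sides
Scale factor = 2
Smaller side = 18
Corresponding larger side = 18 * 2
= 36

36


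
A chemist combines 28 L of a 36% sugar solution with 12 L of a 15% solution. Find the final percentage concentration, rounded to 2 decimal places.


Solute in mixture 1 = 36% of 28 L = 28*36/100 = 252/25 L
Solute in mixture 2 = 15% of 12 L = 12*15/100 = 9/5 L
Total solute = 252/25 + 9/5 = 297/25 L
Total volume = 28 + 12 = 40 L
Final concentration = 297/25/40 * 100 = 29.70%

29.70


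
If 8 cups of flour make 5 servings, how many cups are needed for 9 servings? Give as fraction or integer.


Original: 8 cups for 5 servings
Target servings = 9
Scaling factor = 9/5
New amount = 8 * 9/5
= 72/5
= 72/5 cups

72/5


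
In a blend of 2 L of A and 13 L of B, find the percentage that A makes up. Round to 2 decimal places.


Volume of A = 2 L
Volume of B = 13 L
Total volume = 2 + 13 = 15 L
Percentage of A = (2/15) * 100
= 13.33%

13.33


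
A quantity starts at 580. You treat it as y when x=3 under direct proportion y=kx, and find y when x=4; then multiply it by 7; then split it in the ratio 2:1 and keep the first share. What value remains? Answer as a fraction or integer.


Start with 580.
Step 1: Direct prop: k = (580)/3; new y = k*4 = 580*4/3 = 2320/3
Step 2: Multiply by 7: 2320/3 * 7 = 16240/3
Step 3: Split 2:1, first share = 16240/3 * 2/3 = 32480/9
Final result = 32480/9

32480/9


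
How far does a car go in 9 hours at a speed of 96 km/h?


Using distance = speed * time
Speed = 96 km/h
Time = 9 hours
Distance = 96 * 9
= 864 km

864


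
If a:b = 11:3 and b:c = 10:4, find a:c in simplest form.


Given a:b = 11:3 and b:c = 10:4
Make b consistent. Multiply first ratio by 10: a:b = 110:30
Multiply second ratio by 3: b:c = 30:12
Now b = 30 in both, so a:b:c = 110:30:12
Therefore a:c = 110:12
Simplify by GCD: a:c = 55:6

55:6


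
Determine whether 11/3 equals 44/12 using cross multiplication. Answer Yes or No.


Cross multiply to check 11/3 = 44/12
Left cross product: 11 * 12 = 132
Right cross product: 3 * 44 = 132
132 = 132
Equal, so proportions match => Yes

Yes


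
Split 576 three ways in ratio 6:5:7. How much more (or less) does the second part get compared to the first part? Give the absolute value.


Total parts = 6 + 5 + 7 = 18
Value per part = 576 / 18 = 32
Shares: 6*32=192, 5*32=160, 7*32=224
Second share = 160, first share = 192
Difference = |160 - 192| = 32

32


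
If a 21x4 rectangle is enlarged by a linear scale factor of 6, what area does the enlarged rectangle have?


Original dimensions: 21 x 4
Enlargement factor = 6
New width = 21 * 6 = 126
New height = 4 * 6 = 24
New area = 126 * 24 = 3024

3024


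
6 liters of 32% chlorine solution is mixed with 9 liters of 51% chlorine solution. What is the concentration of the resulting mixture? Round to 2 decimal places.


Solute in mixture 1 = 32% of 6 L = 6*32/100 = 48/25 L
Solute in mixture 2 = 51% of 9 L = 9*51/100 = 459/100 L
Total solute = 48/25 + 459/100 = 651/100 L
Total volume = 6 + 9 = 15 L
Final concentration = 651/100/15 * 100 = 43.40%

43.40


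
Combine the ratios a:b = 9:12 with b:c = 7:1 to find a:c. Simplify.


Given a:b = 9:12 and b:c = 7:1
Make b consistent. Multiply first ratio by 7: a:b = 63:84
Multiply second ratio by 12: b:c = 84:12
Now b = 84 in both, so a:b:c = 63:84:12
Therefore a:c = 63:12
Simplify by GCD: a:c = 21:4

21:4


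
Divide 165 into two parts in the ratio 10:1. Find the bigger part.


Total parts = 10 + 1 = 11
Value per part = 165 / 11 = 15
First share = 10 * 15 = 150
Second share = 1 * 15 = 15
Larger share = 150

150


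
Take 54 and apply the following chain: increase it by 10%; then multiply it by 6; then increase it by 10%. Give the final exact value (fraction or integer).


Start with 54.
Step 1: Increase by 10%: 54 * 110/100 = 297/5
Step 2: Multiply by 6: 297/5 * 6 = 1782/5
Step 3: Increase by 10%: 1782/5 * 110/100 = 9801/25
Final result = 9801/25

9801/25


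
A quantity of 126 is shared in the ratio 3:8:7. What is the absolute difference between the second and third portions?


Total parts = 3 + 8 + 7 = 18
Value per part = 126 / 18 = 7
Shares: 3*7=21, 8*7=56, 7*7=49
Second share = 56, third share = 49
Difference = |56 - 49| = 7

7


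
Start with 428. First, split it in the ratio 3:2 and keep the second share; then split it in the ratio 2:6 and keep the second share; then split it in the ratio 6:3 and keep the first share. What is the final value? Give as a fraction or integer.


Start with 428.
Step 1: Split 3:2, second share = 428 * 2/5 = 856/5
Step 2: Split 2:6, second share = 856/5 * 6/8 = 642/5
Step 3: Split 6:3, first share = 642/5 * 6/9 = 428/5
Final result = 428/5

428/5


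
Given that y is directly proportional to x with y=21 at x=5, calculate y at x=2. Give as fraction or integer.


Direct proportion: y = kx
Find k: k = 21/5 = 21/5
Compute y at x=2: y = 21/5 * 2
y = 42/5

42/5


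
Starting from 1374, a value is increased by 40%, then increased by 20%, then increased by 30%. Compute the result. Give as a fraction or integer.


Start: 1374
Step 1: increase by 40% => multiply by 140/100
  1374 * 140/100 = 9618/5
Step 2: increase by 20% => multiply by 120/100
  9618/5 * 120/100 = 57708/25
Step 3: increase by 30% => multiply by 130/100
  57708/25 * 130/100 = 375102/125
Final value = 375102/125

375102/125


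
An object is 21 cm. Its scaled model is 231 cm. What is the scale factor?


Original length = 21 cm
Scaled length = 231 cm
Scale factor = 231 / 21
= 11

11


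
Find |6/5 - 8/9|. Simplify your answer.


Simplify: 6/5 = 6/5 and 8/9 = 8/9
Find common denominator: LCD = 45
Convert: 54/45 and 40/45
Difference = |54 - 40|/45 = 14/45
Simplified = 14/45

14/45


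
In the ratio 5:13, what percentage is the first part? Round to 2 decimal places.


Total parts = 5 + 13 = 18
First part fraction = 5/18
Percentage = (5/18) * 100
= 0.277778 * 100
= 27.78%

27.78


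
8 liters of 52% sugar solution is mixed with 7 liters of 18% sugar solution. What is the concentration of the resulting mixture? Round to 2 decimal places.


Solute in mixture 1 = 52% of 8 L = 8*52/100 = 104/25 L
Solute in mixture 2 = 18% of 7 L = 7*18/100 = 63/50 L
Total solute = 104/25 + 63/50 = 271/50 L
Total volume = 8 + 7 = 15 L
Final concentration = 271/50/15 * 100 = 36.13%

36.13


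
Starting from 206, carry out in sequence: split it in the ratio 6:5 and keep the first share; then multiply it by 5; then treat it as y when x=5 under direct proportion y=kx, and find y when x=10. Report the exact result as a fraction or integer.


Start with 206.
Step 1: Split 6:5, first share = 206 * 6/11 = 1236/11
Step 2: Multiply by 5: 1236/11 * 5 = 6180/11
Step 3: Direct prop: k = (6180/11)/5; new y = k*10 = 6180/11*10/5 = 12360/11
Final result = 12360/11

12360/11


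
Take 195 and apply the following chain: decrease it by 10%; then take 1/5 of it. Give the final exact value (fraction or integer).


Start with 195.
Step 1: Decrease by 10%: 195 * 90/100 = 351/2
Step 2: Take 1/5: 351/2 * 1/5 = 351/10
Final result = 351/10

351/10


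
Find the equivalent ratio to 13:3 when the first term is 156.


Original ratio: 13:3
First term target: 156
Scale factor = 156 / 13 = 12
Multiply second term: 3 * 12 = 36
Equivalent ratio = 156:36

156:36


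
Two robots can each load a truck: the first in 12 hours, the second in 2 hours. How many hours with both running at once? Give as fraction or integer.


Rate of A = 1/12 job per hour
Rate of B = 1/2 job per hour
Combined rate = 1/12 + 1/2
Find common denominator: (2 + 12)/(12*2) = 14/24
Combined rate = 7/12 job per hour
Time together = 1 / (7/12) = 12/7 hours

12/7


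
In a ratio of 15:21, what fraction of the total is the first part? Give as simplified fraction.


Total parts = 15 + 21 = 36
First part fraction = 15/36
Simplify: 15/36 = 5/12

5/12


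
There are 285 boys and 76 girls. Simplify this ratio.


Find GCD(285, 76)
GCD = 19
Divide both by 19: 285/19 = 15, 76/19 = 4
Simplified ratio = 15:4

15:4


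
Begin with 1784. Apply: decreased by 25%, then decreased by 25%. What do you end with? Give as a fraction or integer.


Start: 1784
Step 1: decrease by 25% => multiply by 75/100
  1784 * 75/100 = 1338
Step 2: decrease by 25% => multiply by 75/100
  1338 * 75/100 = 2007/2
Final value = 2007/2

2007/2


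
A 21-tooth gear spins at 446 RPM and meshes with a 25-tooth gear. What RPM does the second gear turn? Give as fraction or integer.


Gear ratio: teeth_A * RPM_A = teeth_B * RPM_B
21 * 446 = 25 * RPM_B
9366 = 25 * RPM_B
RPM_B = 9366 / 25
RPM_B = 9366/25

9366/25


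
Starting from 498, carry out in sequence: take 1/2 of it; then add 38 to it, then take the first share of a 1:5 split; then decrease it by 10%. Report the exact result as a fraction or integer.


Start with 498.
Step 1: Take 1/2: 498 * 1/2 = 249
Step 2: Add 38: 249+38=287; split 1:5 first = 287*1/6 = 287/6
Step 3: Decrease by 10%: 287/6 * 90/100 = 861/20
Final result = 861/20

861/20


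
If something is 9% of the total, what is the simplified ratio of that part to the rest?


Part = 9%, Remainder = 91%
Ratio = 9:91
GCD(9, 91) = 1
Simplify: 9:91 = 9:91

9:91


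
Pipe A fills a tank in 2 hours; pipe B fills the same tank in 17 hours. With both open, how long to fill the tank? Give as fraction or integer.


Rate of A = 1/2 job per hour
Rate of B = 1/17 job per hour
Combined rate = 1/2 + 1/17
Find common denominator: (17 + 2)/(2*17) = 19/34
Combined rate = 19/34 job per hour
Time together = 1 / (19/34) = 34/19 hours

34/19


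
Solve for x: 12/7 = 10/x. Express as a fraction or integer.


Setting up: 12/7 = 10/x
Cross multiply: 12 * x = 7 * 10
12x = 70
x = 70/12
x = 35/6

35/6


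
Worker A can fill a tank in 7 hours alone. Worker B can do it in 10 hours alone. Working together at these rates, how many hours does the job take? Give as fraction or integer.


Rate of A = 1/7 job per hour
Rate of B = 1/10 job per hour
Combined rate = 1/7 + 1/10
Find common denominator: (10 + 7)/(7*10) = 17/70
Combined rate = 17/70 job per hour
Time together = 1 / (17/70) = 70/17 hours

70/17


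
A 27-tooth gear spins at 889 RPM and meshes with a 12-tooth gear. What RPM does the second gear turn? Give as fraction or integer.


Gear ratio: teeth_A * RPM_A = teeth_B * RPM_B
27 * 889 = 12 * RPM_B
24003 = 12 * RPM_B
RPM_B = 24003 / 12
RPM_B = 8001/4

8001/4


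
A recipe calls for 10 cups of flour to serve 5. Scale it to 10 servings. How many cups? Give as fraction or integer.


Original: 10 cups for 5 servings
Target servings = 10
Scaling factor = 10/5
New amount = 10 * 10/5
= 100/5
= 20 cups

20


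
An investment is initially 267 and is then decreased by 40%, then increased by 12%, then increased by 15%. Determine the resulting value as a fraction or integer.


Start: 267
Step 1: decrease by 40% => multiply by 60/100
  267 * 60/100 = 801/5
Step 2: increase by 12% => multiply by 112/100
  801/5 * 112/100 = 22428/125
Step 3: increase by 15% => multiply by 115/100
  22428/125 * 115/100 = 128961/625
Final value = 128961/625

128961/625


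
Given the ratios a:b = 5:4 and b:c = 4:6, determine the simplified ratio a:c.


Given a:b = 5:4 and b:c = 4:6
Make b consistent. Multiply first ratio by 4: a:b = 20:16
Multiply second ratio by 4: b:c = 16:24
Now b = 16 in both, so a:b:c = 20:16:24
Therefore a:c = 20:24
Simplify by GCD: a:c = 5:6

5:6


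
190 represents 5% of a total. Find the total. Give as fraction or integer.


Given: 190 is 5% of the whole
Set up: 190 = 5/100 * whole
whole = 190 * 100 / 5
whole = 19000 / 5
whole = 3800

3800


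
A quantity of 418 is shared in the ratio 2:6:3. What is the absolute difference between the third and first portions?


Total parts = 2 + 6 + 3 = 11
Value per part = 418 / 11 = 38
Shares: 2*38=76, 6*38=228, 3*38=114
Third share = 114, first share = 76
Difference = |114 - 76| = 38

38


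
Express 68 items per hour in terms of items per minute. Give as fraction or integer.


Converting from per hour to per minute
Rate = 68 items per hour
Divide by 60: 68/60
= 17/15 items per minute

17/15


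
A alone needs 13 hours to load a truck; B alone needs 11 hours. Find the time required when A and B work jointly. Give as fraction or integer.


Rate of A = 1/13 job per hour
Rate of B = 1/11 job per hour
Combined rate = 1/13 + 1/11
Find common denominator: (11 + 13)/(13*11) = 24/143
Combined rate = 24/143 job per hour
Time together = 1 / (24/143) = 143/24 hours

143/24


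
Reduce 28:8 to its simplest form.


Find GCD(28, 8)
GCD = 4
Divide both by 4: 28/4 = 7, 8/4 = 2
Simplified ratio = 7:2

7:2


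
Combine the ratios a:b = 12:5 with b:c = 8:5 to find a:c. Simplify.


Given a:b = 12:5 and b:c = 8:5
Make b consistent. Multiply first ratio by 8: a:b = 96:40
Multiply second ratio by 5: b:c = 40:25
Now b = 40 in both, so a:b:c = 96:40:25
Therefore a:c = 96:25
Simplify by GCD: a:c = 96:25

96:25


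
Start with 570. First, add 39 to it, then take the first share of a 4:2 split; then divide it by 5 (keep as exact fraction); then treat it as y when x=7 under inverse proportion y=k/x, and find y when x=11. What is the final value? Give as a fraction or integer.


Start with 570.
Step 1: Add 39: 570+39=609; split 4:2 first = 609*4/6 = 406
Step 2: Divide by 5: 406 / 5 = 406/5
Step 3: Inverse prop: k = (406/5)*7; new y = k/11 = 406/5*7/11 = 2842/55
Final result = 2842/55

2842/55


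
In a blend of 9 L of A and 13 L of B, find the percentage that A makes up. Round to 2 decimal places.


Volume of A = 9 L
Volume of B = 13 L
Total volume = 9 + 13 = 22 L
Percentage of A = (9/22) * 100
= 40.91%

40.91


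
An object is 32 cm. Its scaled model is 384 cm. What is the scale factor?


Original length = 32 cm
Scaled length = 384 cm
Scale factor = 384 / 32
= 12

12


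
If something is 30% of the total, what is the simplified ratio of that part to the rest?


Part = 30%, Remainder = 70%
Ratio = 30:70
GCD(30, 70) = 10
Simplify: 3:7 = 3:7

3:7


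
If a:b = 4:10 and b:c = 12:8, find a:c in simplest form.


Given a:b = 4:10 and b:c = 12:8
Make b consistent. Multiply first ratio by 12: a:b = 48:120
Multiply second ratio by 10: b:c = 120:80
Now b = 120 in both, so a:b:c = 48:120:80
Therefore a:c = 48:80
Simplify by GCD: a:c = 3:5

3:5


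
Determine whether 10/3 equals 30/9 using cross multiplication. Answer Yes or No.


Cross multiply to check 10/3 = 30/9
Left cross product: 10 * 9 = 90
Right cross product: 3 * 30 = 90
90 = 90
Equal, so proportions match => Yes

Yes


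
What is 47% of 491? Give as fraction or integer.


Compute 47% of 491
Convert percentage: 47% = 47/100
Multiply: 491 * 47/100
= 23077/100
= 23077/100

23077/100


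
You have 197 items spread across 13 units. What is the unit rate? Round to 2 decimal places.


Total items = 197
Number of units = 13
Unit rate = 197 / 13
= 15.15 items per unit

15.15


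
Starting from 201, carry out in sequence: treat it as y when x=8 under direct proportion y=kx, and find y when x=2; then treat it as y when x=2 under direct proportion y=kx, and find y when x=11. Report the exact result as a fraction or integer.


Start with 201.
Step 1: Direct prop: k = (201)/8; new y = k*2 = 201*2/8 = 201/4
Step 2: Direct prop: k = (201/4)/2; new y = k*11 = 201/4*11/2 = 2211/8
Final result = 2211/8

2211/8


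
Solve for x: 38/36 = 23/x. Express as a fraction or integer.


Setting up: 38/36 = 23/x
Cross multiply: 38 * x = 36 * 23
38x = 828
x = 828/38
x = 414/19

414/19
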